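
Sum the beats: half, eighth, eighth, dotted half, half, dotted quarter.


Solution.
Beat values:
  half = 2 beats
  eighth = 0.5 beats
  eighth = 0.5 beats
  dotted half = 3 beats
  half = 2 beats
  dotted quarter = 1.5 beats
Sum = 2 + 0.5 + 0.5 + 3 + 2 + 1.5
= 9.5 beats


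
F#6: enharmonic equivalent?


Enharmonic notes sound the same pitch but are spelled with different letter names
F# and Gb name the same pitch class
= Gb6


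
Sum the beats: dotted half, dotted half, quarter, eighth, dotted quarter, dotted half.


Working:
Beat values:
  dotted half = 3 beats
  dotted half = 3 beats
  quarter = 1 beat
  eighth = 0.5 beats
  dotted quarter = 1.5 beats
  dotted half = 3 beats
Sum = 3 + 3 + 1 + 0.5 + 1.5 + 3
= 12 beats


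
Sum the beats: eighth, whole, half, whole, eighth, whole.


Beat values:
  eighth = 0.5 beats
  whole = 4 beats
  half = 2 beats
  whole = 4 beats
  eighth = 0.5 beats
  whole = 4 beats
Sum = 0.5 + 4 + 2 + 4 + 0.5 + 4
= 15 beats


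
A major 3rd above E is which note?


Working:
A 3rd spans 3 letter names, so from E we land on G
A major 3rd = 4 semitones above E
Spell G at that pitch: G#
= G#


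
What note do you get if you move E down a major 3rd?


Step by step:
major 3rd: 3 letter names, 4 semitones
Letter: E - 2 → C
Pitch: E - 4 semitones, spelled as a C → C
= C


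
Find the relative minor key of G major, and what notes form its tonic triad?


Step by step:
The relative minor shares the major's key signature and starts on its 6th degree
6th degree = a major 6th above the tonic; a major 6th above G is E
→ relative minor of G major is E minor
Tonic triad of E minor = root + minor 3rd + perfect 5th = E G B
= E minor; triad = E G B


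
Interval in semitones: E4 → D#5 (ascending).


Working:
Absolute semitone position = octave×12 + chromatic position
E4: 4×12 + 4 = 52
D#5: 5×12 + 3 = 63
Difference = 63 - 52 = 11
= 11 semitones


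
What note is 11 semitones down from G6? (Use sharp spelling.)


Solution.
G6: chromatic position 7 in octave 6 → absolute = 6×12 + 7 = 79
Transpose down 11: 79 - 11 = 68
68 = 5×12 + 8 → G# in octave 5
Result = G#5


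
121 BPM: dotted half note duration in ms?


One quarter-note beat = 60000 / BPM = 60000 / 121 ms
Dotted half note = 3 × quarter note
Duration = 3 × 60000 / 121 = 180000 / 121
= 1487.6 ms


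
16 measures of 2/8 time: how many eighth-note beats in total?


Let's work it out.
Time signature 2/8: the bottom number 8 means the eighth note gets one count
The top number 2 means 2 eighth-note beats per measure
Total = 2 × 16 measures
= 32 eighth-note beats


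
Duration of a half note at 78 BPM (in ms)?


One quarter-note beat = 60000 / BPM = 60000 / 78 ms
Half note = 2 × quarter note
Duration = 2 × 60000 / 78 = 120000 / 78
= 1538.5 ms


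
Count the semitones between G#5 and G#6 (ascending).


Working:
Absolute semitone position = octave×12 + chromatic position
G#5: 5×12 + 8 = 68
G#6: 6×12 + 8 = 80
Difference = 80 - 68 = 12
= 12 semitones


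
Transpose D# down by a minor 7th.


minor 7th: 7 letter names, 10 semitones
Letter: D - 6 → E
Pitch: D# - 10 semitones, spelled as an E → E#
= E#


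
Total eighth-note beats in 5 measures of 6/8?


Let's work it out.
Time signature 6/8: the bottom number 8 means the eighth note gets one count
The top number 6 means 6 eighth-note beats per measure
Total = 6 × 5 measures
= 30 eighth-note beats


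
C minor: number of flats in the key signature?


Step by step:
Flat minor keys: A(0), D(1), G(2), C(3), F(4), Bb(5), Eb(6), Ab(7)
C minor has 3 flats
Order of flats: Bb Eb Ab Db Gb Cb Fb → first 3: Bb, Eb, Ab
= 3 flats


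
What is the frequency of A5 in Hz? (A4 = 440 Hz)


Solution.
f = 440 × 2^(n/12) where n = semitones from A4
A5: 12 semitones from A4
f = 440 × 2^(12/12)
f = 880.00 Hz


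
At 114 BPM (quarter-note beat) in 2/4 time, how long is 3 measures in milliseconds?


Step by step:
Quarter-note beat duration = 60000 / 114 ms
Beats per measure (2/4) = 2
One measure = 2 × 60000 / 114 = 120000 / 114 ms
3 measures = 3 × 120000 / 114 = 360000 / 114
= 3157.9 ms


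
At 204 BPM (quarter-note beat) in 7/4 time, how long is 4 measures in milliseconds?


Quarter-note beat duration = 60000 / 204 ms
Beats per measure (7/4) = 7
One measure = 7 × 60000 / 204 = 420000 / 204 ms
4 measures = 4 × 420000 / 204 = 1680000 / 204
= 8235.3 ms


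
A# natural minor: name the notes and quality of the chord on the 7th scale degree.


Working:
A# natural minor scale: A# B# C# D# E# F# G#
Diatonic triad on degree 7 stacks scale notes 7, 2, 4: G# B# D#
G#→B# = 4 semitones; G#→D# = 7 semitones → major triad
= G# B# D# (major)


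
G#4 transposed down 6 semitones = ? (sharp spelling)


Solution.
G#4: chromatic position 8 in octave 4 → absolute = 4×12 + 8 = 56
Transpose down 6: 56 - 6 = 50
50 = 4×12 + 2 → D in octave 4
Result = D4


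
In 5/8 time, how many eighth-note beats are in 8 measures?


Solution.
Time signature 5/8: the bottom number 8 means the eighth note gets one count
The top number 5 means 5 eighth-note beats per measure
Total = 5 × 8 measures
= 40 eighth-note beats


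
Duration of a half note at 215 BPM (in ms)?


One quarter-note beat = 60000 / BPM = 60000 / 215 ms
Half note = 2 × quarter note
Duration = 2 × 60000 / 215 = 120000 / 215
= 558.1 ms


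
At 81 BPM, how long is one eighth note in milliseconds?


Let's work it out.
One quarter-note beat = 60000 / BPM = 60000 / 81 ms
Eighth note = 1/2 × quarter note
Duration = 1/2 × 60000 / 81 = 30000 / 81
= 370.4 ms


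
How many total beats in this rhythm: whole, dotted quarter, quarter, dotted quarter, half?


Beat values:
  whole = 4 beats
  dotted quarter = 1.5 beats
  quarter = 1 beat
  dotted quarter = 1.5 beats
  half = 2 beats
Sum = 4 + 1.5 + 1 + 1.5 + 2
= 10 beats


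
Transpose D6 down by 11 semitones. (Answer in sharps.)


Working:
D6: chromatic position 2 in octave 6 → absolute = 6×12 + 2 = 74
Transpose down 11: 74 - 11 = 63
63 = 5×12 + 3 → D# in octave 5
Result = D#5


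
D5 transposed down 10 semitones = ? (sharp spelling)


Working:
D5: chromatic position 2 in octave 5 → absolute = 5×12 + 2 = 62
Transpose down 10: 62 - 10 = 52
52 = 4×12 + 4 → E in octave 4
Result = E4


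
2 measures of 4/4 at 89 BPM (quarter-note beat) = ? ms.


Step by step:
Quarter-note beat duration = 60000 / 89 ms
Beats per measure (4/4) = 4
One measure = 4 × 60000 / 89 = 240000 / 89 ms
2 measures = 2 × 240000 / 89 = 480000 / 89
= 5393.3 ms


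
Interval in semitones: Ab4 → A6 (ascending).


Working:
Absolute semitone position = octave×12 + chromatic position
Ab4: 4×12 + 8 = 56
A6: 6×12 + 9 = 81
Difference = 81 - 56 = 25
= 25 semitones


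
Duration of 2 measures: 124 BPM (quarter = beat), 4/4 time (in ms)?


Quarter-note beat duration = 60000 / 124 ms
Beats per measure (4/4) = 4
One measure = 4 × 60000 / 124 = 240000 / 124 ms
2 measures = 2 × 240000 / 124 = 480000 / 124
= 3871.0 ms


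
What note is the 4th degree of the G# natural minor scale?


Solution.
Natural minor scale pattern: W-H-W-W-H-W-W (2-1-2-2-1-2-2 semitones)
Starting from G#:
  G# + 2 semitones → A#
  A# + 1 semitone → B
  B + 2 semitones → C#
  C# + 2 semitones → D#
  D# + 1 semitone → E
  E + 2 semitones → F#
  F# + 2 semitones → G#
Scale: G# A# B C# D# E F#
Degree 4 = C#


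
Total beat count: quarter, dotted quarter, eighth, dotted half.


Beat values:
  quarter = 1 beat
  dotted quarter = 1.5 beats
  eighth = 0.5 beats
  dotted half = 3 beats
Sum = 1 + 1.5 + 0.5 + 3
= 6 beats


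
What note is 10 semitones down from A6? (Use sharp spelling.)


A6: chromatic position 9 in octave 6 → absolute = 6×12 + 9 = 81
Transpose down 10: 81 - 10 = 71
71 = 5×12 + 11 → B in octave 5
Result = B5


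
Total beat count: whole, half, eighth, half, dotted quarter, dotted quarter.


Reasoning:
Beat values:
  whole = 4 beats
  half = 2 beats
  eighth = 0.5 beats
  half = 2 beats
  dotted quarter = 1.5 beats
  dotted quarter = 1.5 beats
Sum = 4 + 2 + 0.5 + 2 + 1.5 + 1.5
= 11.5 beats


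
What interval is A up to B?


Let's work it out.
Letter names: A → B spans 2 letter names → a 2nd
Semitones: A → B = 2 half-steps
A 2nd of 2 semitones is a major 2nd
= major 2nd


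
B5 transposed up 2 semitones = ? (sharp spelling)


Step by step:
B5: chromatic position 11 in octave 5 → absolute = 5×12 + 11 = 71
Transpose up 2: 71 + 2 = 73
73 = 6×12 + 1 → C# in octave 6
Result = C#6


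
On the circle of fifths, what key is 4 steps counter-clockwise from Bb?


Each counter-clockwise step moves down a perfect 5th (= up a perfect 4th)
From Bb: Bb → Eb → Ab → Db → F#/Gb
= F#/Gb


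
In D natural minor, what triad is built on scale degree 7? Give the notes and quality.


D natural minor scale: D E F G A Bb C
Diatonic triad on degree 7 stacks scale notes 7, 2, 4: C E G
C→E = 4 semitones; C→G = 7 semitones → major triad
= C E G (major)


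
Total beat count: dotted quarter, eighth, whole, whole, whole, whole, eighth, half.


Beat values:
  dotted quarter = 1.5 beats
  eighth = 0.5 beats
  whole = 4 beats
  whole = 4 beats
  whole = 4 beats
  whole = 4 beats
  eighth = 0.5 beats
  half = 2 beats
Sum = 1.5 + 0.5 + 4 + 4 + 4 + 4 + 0.5 + 2
= 20.5 beats


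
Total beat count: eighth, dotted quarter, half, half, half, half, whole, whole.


Let's work it out.
Beat values:
  eighth = 0.5 beats
  dotted quarter = 1.5 beats
  half = 2 beats
  half = 2 beats
  half = 2 beats
  half = 2 beats
  whole = 4 beats
  whole = 4 beats
Sum = 0.5 + 1.5 + 2 + 2 + 2 + 2 + 4 + 4
= 18 beats


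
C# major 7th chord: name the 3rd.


Major 7th chord = root + major 3rd + perfect 5th + major 7th
Seventh chords stack in thirds, so the letter names are C-E-G-B
Root: C#
Major 3rd above C#: E#
Perfect 5th above C#: G#
Major 7th above C#: B#
The 3rd = E#


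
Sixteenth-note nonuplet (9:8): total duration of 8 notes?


Reasoning:
Nonuplet: 9 notes occupy the space of 8 sixteenth notes
Space = 8 × 1/4 = 2 beats
Each nonuplet note = 2 / 9 = 2/9 beats
8 notes = 8 × 2/9 = 16/9
= 16/9 beats


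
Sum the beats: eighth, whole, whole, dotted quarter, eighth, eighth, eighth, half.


Solution.
Beat values:
  eighth = 0.5 beats
  whole = 4 beats
  whole = 4 beats
  dotted quarter = 1.5 beats
  eighth = 0.5 beats
  eighth = 0.5 beats
  eighth = 0.5 beats
  half = 2 beats
Sum = 0.5 + 4 + 4 + 1.5 + 0.5 + 0.5 + 0.5 + 2
= 13.5 beats


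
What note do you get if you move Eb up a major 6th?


Solution.
major 6th: 6 letter names, 9 semitones
Letter: E + 5 → C
Pitch: Eb + 9 semitones, spelled as a C → C
= C


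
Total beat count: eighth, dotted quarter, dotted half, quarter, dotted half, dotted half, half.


Reasoning:
Beat values:
  eighth = 0.5 beats
  dotted quarter = 1.5 beats
  dotted half = 3 beats
  quarter = 1 beat
  dotted half = 3 beats
  dotted half = 3 beats
  half = 2 beats
Sum = 0.5 + 1.5 + 3 + 1 + 3 + 3 + 2
= 14 beats


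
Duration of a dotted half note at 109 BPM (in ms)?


Step by step:
One quarter-note beat = 60000 / BPM = 60000 / 109 ms
Dotted half note = 3 × quarter note
Duration = 3 × 60000 / 109 = 180000 / 109
= 1651.4 ms


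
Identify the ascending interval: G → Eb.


Letter names: G → E spans 6 letter names → a 6th
Semitones: G → Eb = 8 half-steps
A 6th of 8 semitones is a minor 6th
= minor 6th


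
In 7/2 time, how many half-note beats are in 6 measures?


Working:
Time signature 7/2: the bottom number 2 means the half note gets one count
The top number 7 means 7 half-note beats per measure
Total = 7 × 6 measures
= 42 half-note beats


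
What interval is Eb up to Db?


Step by step:
Letter names: E → D spans 7 letter names → a 7th
Semitones: Eb → Db = 10 half-steps
A 7th of 10 semitones is a minor 7th
= minor 7th


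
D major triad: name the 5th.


Working:
Major triad = root + major 3rd (4 semitones) + perfect 5th (7 semitones)
A triad on D stacks thirds, so the chord tones use letter names D-F-A
Root: D
Major 3rd above D: F#
Perfect 5th above D: A
The 5th = A


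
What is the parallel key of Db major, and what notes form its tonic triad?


Parallel keys share the same tonic but differ in mode
Db major → parallel is Db minor
Tonic triad of Db minor = Db Fb Ab
= Db minor; triad = Db Fb Ab


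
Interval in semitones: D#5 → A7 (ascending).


Let's work it out.
Absolute semitone position = octave×12 + chromatic position
D#5: 5×12 + 3 = 63
A7: 7×12 + 9 = 93
Difference = 93 - 63 = 30
= 30 semitones


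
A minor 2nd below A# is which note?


Let's work it out.
A 2nd spans 2 letter names, so from A we land on G
A minor 2nd = 1 semitone below A#
Spell G at that pitch: G##
= G##


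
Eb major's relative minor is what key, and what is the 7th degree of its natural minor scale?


Reasoning:
The relative minor shares the major's key signature and starts on its 6th degree
6th degree = a major 6th above the tonic; a major 6th above Eb is C
→ relative minor of Eb major is C minor
C natural minor scale: C D Eb F G Ab Bb
= C minor; 7th degree = Bb


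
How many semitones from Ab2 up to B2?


Step by step:
Absolute semitone position = octave×12 + chromatic position
Ab2: 2×12 + 8 = 32
B2: 2×12 + 11 = 35
Difference = 35 - 32 = 3
= 3 semitones


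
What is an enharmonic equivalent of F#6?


Enharmonic notes sound the same pitch but are spelled with different letter names
F# and Gb name the same pitch class
= Gb6


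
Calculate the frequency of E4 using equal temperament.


f = 440 × 2^(n/12) where n = semitones from A4
E4: -5 semitones from A4
f = 440 × 2^(-5/12)
f = 329.63 Hz


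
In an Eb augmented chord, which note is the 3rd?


Working:
Augmented triad = root + major 3rd (4 semitones) + augmented 5th (8 semitones)
A triad on Eb stacks thirds, so the chord tones use letter names E-G-B
Root: Eb
Major 3rd above Eb: G
Augmented 5th above Eb: B
The 3rd = G


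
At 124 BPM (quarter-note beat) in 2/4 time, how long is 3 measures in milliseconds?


Solution.
Quarter-note beat duration = 60000 / 124 ms
Beats per measure (2/4) = 2
One measure = 2 × 60000 / 124 = 120000 / 124 ms
3 measures = 3 × 120000 / 124 = 360000 / 124
= 2903.2 ms


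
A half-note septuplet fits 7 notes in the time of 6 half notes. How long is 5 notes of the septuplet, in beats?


Solution.
Septuplet: 7 notes occupy the space of 6 half notes
Space = 6 × 2 = 12 beats
Each septuplet note = 12 / 7 = 12/7 beats
5 notes = 5 × 12/7 = 60/7
= 60/7 beats


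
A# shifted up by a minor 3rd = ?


minor 3rd: 3 letter names, 3 semitones
Letter: A + 2 → C
Pitch: A# + 3 semitones, spelled as a C → C#
= C#


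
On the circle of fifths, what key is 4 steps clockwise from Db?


Working:
Each clockwise step on the circle of fifths moves up a perfect 5th
From Db: Db → Ab → Eb → Bb → F
= F


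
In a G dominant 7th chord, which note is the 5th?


Let's work it out.
Dominant 7th chord = root + major 3rd + perfect 5th + minor 7th
Seventh chords stack in thirds, so the letter names are G-B-D-F
Root: G
Major 3rd above G: B
Perfect 5th above G: D
Minor 7th above G: F
The 5th = D


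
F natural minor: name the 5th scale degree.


Solution.
Natural minor scale pattern: W-H-W-W-H-W-W (2-1-2-2-1-2-2 semitones)
Starting from F:
  F + 2 semitones → G
  G + 1 semitone → Ab
  Ab + 2 semitones → Bb
  Bb + 2 semitones → C
  C + 1 semitone → Db
  Db + 2 semitones → Eb
  Eb + 2 semitones → F
Scale: F G Ab Bb C Db Eb
Degree 5 = C


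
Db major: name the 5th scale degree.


Reasoning:
Major scale pattern: W-W-H-W-W-W-H (2-2-1-2-2-2-1 semitones)
Starting from Db:
  Db + 2 semitones → Eb
  Eb + 2 semitones → F
  F + 1 semitone → Gb
  Gb + 2 semitones → Ab
  Ab + 2 semitones → Bb
  Bb + 2 semitones → C
  C + 1 semitone → Db
Scale: Db Eb F Gb Ab Bb C
Degree 5 = Ab


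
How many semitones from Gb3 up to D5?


Working:
Absolute semitone position = octave×12 + chromatic position
Gb3: 3×12 + 6 = 42
D5: 5×12 + 2 = 62
Difference = 62 - 42 = 20
= 20 semitones


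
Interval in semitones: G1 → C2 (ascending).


Absolute semitone position = octave×12 + chromatic position
G1: 1×12 + 7 = 19
C2: 2×12 + 0 = 24
Difference = 24 - 19 = 5
= 5 semitones


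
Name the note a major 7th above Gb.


Step by step:
A 7th spans 7 letter names, so from G we land on F
A major 7th = 11 semitones above Gb
Spell F at that pitch: F
= F


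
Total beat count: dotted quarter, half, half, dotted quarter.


Reasoning:
Beat values:
  dotted quarter = 1.5 beats
  half = 2 beats
  half = 2 beats
  dotted quarter = 1.5 beats
Sum = 1.5 + 2 + 2 + 1.5
= 7 beats


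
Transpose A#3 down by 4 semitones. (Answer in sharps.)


Reasoning:
A#3: chromatic position 10 in octave 3 → absolute = 3×12 + 10 = 46
Transpose down 4: 46 - 4 = 42
42 = 3×12 + 6 → F# in octave 3
Result = F#3


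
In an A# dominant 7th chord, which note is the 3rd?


Dominant 7th chord = root + major 3rd + perfect 5th + minor 7th
Seventh chords stack in thirds, so the letter names are A-C-E-G
Root: A#
Major 3rd above A#: C##
Perfect 5th above A#: E#
Minor 7th above A#: G#
The 3rd = C##


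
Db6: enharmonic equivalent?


Solution.
Enharmonic notes sound the same pitch but are spelled with different letter names
Db and C# name the same pitch class
= C#6


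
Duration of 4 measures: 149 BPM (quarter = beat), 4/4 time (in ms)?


Let's work it out.
Quarter-note beat duration = 60000 / 149 ms
Beats per measure (4/4) = 4
One measure = 4 × 60000 / 149 = 240000 / 149 ms
4 measures = 4 × 240000 / 149 = 960000 / 149
= 6443.0 ms


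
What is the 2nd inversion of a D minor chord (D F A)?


Let's work it out.
Root position: D F A
2nd inversion: move root and 3rd up an octave
Bass note: A
Notes (bottom to top) = A D F


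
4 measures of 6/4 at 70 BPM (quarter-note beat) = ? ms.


Solution.
Quarter-note beat duration = 60000 / 70 ms
Beats per measure (6/4) = 6
One measure = 6 × 60000 / 70 = 360000 / 70 ms
4 measures = 4 × 360000 / 70 = 1440000 / 70
= 20571.4 ms


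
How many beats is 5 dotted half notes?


Working:
Base half note = 2 beats
Dot 1 adds half the previous value: +1
One dotted half = 2 + 1 = 3
5 of them = 5 × 3 = 15
= 15 beats


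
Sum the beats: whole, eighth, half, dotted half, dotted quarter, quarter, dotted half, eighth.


Beat values:
  whole = 4 beats
  eighth = 0.5 beats
  half = 2 beats
  dotted half = 3 beats
  dotted quarter = 1.5 beats
  quarter = 1 beat
  dotted half = 3 beats
  eighth = 0.5 beats
Sum = 4 + 0.5 + 2 + 3 + 1.5 + 1 + 3 + 0.5
= 15.5 beats


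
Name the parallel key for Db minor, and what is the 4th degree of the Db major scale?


Parallel keys share the same tonic but differ in mode
Db minor → parallel is Db major
Db major scale: Db Eb F Gb Ab Bb C
= Db major; 4th degree = Gb


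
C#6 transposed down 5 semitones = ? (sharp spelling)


Let's work it out.
C#6: chromatic position 1 in octave 6 → absolute = 6×12 + 1 = 73
Transpose down 5: 73 - 5 = 68
68 = 5×12 + 8 → G# in octave 5
Result = G#5


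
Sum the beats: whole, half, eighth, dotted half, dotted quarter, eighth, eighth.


Reasoning:
Beat values:
  whole = 4 beats
  half = 2 beats
  eighth = 0.5 beats
  dotted half = 3 beats
  dotted quarter = 1.5 beats
  eighth = 0.5 beats
  eighth = 0.5 beats
Sum = 4 + 2 + 0.5 + 3 + 1.5 + 0.5 + 0.5
= 12 beats


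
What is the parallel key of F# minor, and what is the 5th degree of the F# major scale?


Parallel keys share the same tonic but differ in mode
F# minor → parallel is F# major
F# major scale: F# G# A# B C# D# E#
= F# major; 5th degree = C#


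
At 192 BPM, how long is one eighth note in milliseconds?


One quarter-note beat = 60000 / BPM = 60000 / 192 ms
Eighth note = 1/2 × quarter note
Duration = 1/2 × 60000 / 192 = 30000 / 192
= 156.2 ms


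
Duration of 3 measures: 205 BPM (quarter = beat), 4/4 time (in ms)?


Let's work it out.
Quarter-note beat duration = 60000 / 205 ms
Beats per measure (4/4) = 4
One measure = 4 × 60000 / 205 = 240000 / 205 ms
3 measures = 3 × 240000 / 205 = 720000 / 205
= 3512.2 ms


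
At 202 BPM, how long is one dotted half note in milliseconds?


Let's work it out.
One quarter-note beat = 60000 / BPM = 60000 / 202 ms
Dotted half note = 3 × quarter note
Duration = 3 × 60000 / 202 = 180000 / 202
= 891.1 ms


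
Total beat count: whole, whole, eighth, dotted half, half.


Reasoning:
Beat values:
  whole = 4 beats
  whole = 4 beats
  eighth = 0.5 beats
  dotted half = 3 beats
  half = 2 beats
Sum = 4 + 4 + 0.5 + 3 + 2
= 13.5 beats


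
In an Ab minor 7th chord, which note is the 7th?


Reasoning:
Minor 7th chord = root + minor 3rd + perfect 5th + minor 7th
Seventh chords stack in thirds, so the letter names are A-C-E-G
Root: Ab
Minor 3rd above Ab: Cb
Perfect 5th above Ab: Eb
Minor 7th above Ab: Gb
The 7th = Gb


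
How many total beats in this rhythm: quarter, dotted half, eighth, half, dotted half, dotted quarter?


Working:
Beat values:
  quarter = 1 beat
  dotted half = 3 beats
  eighth = 0.5 beats
  half = 2 beats
  dotted half = 3 beats
  dotted quarter = 1.5 beats
Sum = 1 + 3 + 0.5 + 2 + 3 + 1.5
= 11 beats


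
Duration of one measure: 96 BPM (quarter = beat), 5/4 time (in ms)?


Step by step:
Quarter-note beat duration = 60000 / 96 ms
Beats per measure (5/4) = 5
One measure = 5 × 60000 / 96 = 300000 / 96 ms
= 3125.0 ms


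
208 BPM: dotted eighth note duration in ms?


Solution.
One quarter-note beat = 60000 / BPM = 60000 / 208 ms
Dotted eighth note = 3/4 × quarter note
Duration = 3/4 × 60000 / 208 = 45000 / 208
= 216.3 ms


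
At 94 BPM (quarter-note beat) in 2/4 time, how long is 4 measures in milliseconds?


Reasoning:
Quarter-note beat duration = 60000 / 94 ms
Beats per measure (2/4) = 2
One measure = 2 × 60000 / 94 = 120000 / 94 ms
4 measures = 4 × 120000 / 94 = 480000 / 94
= 5106.4 ms


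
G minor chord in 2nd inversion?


Working:
Root position: G Bb D
2nd inversion: move root and 3rd up an octave
Bass note: D
Notes (bottom to top) = D G Bb


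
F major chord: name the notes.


Step by step:
Major triad = root + major 3rd (4 semitones) + perfect 5th (7 semitones)
A triad on F stacks thirds, so the chord tones use letter names F-A-C
Root: F
Major 3rd above F: A
Perfect 5th above F: C
Chord = F A C


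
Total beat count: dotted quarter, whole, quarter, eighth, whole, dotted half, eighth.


Reasoning:
Beat values:
  dotted quarter = 1.5 beats
  whole = 4 beats
  quarter = 1 beat
  eighth = 0.5 beats
  whole = 4 beats
  dotted half = 3 beats
  eighth = 0.5 beats
Sum = 1.5 + 4 + 1 + 0.5 + 4 + 3 + 0.5
= 14.5 beats


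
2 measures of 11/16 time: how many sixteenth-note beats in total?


Time signature 11/16: the bottom number 16 means the sixteenth note gets one count
The top number 11 means 11 sixteenth-note beats per measure
Total = 11 × 2 measures
= 22 sixteenth-note beats


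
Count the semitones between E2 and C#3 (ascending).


Step by step:
Absolute semitone position = octave×12 + chromatic position
E2: 2×12 + 4 = 28
C#3: 3×12 + 1 = 37
Difference = 37 - 28 = 9
= 9 semitones


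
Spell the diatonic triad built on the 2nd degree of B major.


Step by step:
B major scale: B C# D# E F# G# A#
Diatonic triad on degree 2 stacks scale notes 2, 4, 6: C# E G#
C#→E = 3 semitones; C#→G# = 7 semitones → minor triad
= C# E G# (minor)


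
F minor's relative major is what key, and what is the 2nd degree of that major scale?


Let's work it out.
The relative major shares the key signature and is a minor 3rd above the minor tonic
A minor 3rd above F is Ab
→ relative major of F minor is Ab major
Ab major scale: Ab Bb C Db Eb F G
= Ab major; 2nd degree = Bb


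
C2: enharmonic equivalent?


Reasoning:
Enharmonic notes sound the same pitch but are spelled with different letter names
C and B# name the same pitch class
Octave numbers change at C, so C2 = B#1
= B#1


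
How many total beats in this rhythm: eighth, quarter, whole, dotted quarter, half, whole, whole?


Working:
Beat values:
  eighth = 0.5 beats
  quarter = 1 beat
  whole = 4 beats
  dotted quarter = 1.5 beats
  half = 2 beats
  whole = 4 beats
  whole = 4 beats
Sum = 0.5 + 1 + 4 + 1.5 + 2 + 4 + 4
= 17 beats


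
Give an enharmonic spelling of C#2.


Step by step:
Enharmonic notes sound the same pitch but are spelled with different letter names
C# and Db name the same pitch class
= Db2


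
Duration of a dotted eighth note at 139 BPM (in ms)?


One quarter-note beat = 60000 / BPM = 60000 / 139 ms
Dotted eighth note = 3/4 × quarter note
Duration = 3/4 × 60000 / 139 = 45000 / 139
= 323.7 ms


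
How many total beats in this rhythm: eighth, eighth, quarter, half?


Reasoning:
Beat values:
  eighth = 0.5 beats
  eighth = 0.5 beats
  quarter = 1 beat
  half = 2 beats
Sum = 0.5 + 0.5 + 1 + 2
= 4 beats


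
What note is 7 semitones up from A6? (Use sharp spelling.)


Working:
A6: chromatic position 9 in octave 6 → absolute = 6×12 + 9 = 81
Transpose up 7: 81 + 7 = 88
88 = 7×12 + 4 → E in octave 7
Result = E7


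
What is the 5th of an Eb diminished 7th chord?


Let's work it out.
Diminished 7th chord = root + minor 3rd + diminished 5th + diminished 7th
Seventh chords stack in thirds, so the letter names are E-G-B-D
Root: Eb
Minor 3rd above Eb: Gb
Diminished 5th above Eb: Bbb
Diminished 7th above Eb: Dbb
The 5th = Bbb


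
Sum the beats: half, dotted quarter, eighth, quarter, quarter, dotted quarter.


Reasoning:
Beat values:
  half = 2 beats
  dotted quarter = 1.5 beats
  eighth = 0.5 beats
  quarter = 1 beat
  quarter = 1 beat
  dotted quarter = 1.5 beats
Sum = 2 + 1.5 + 0.5 + 1 + 1 + 1.5
= 7.5 beats


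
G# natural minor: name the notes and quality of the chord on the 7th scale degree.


Step by step:
G# natural minor scale: G# A# B C# D# E F#
Diatonic triad on degree 7 stacks scale notes 7, 2, 4: F# A# C#
F#→A# = 4 semitones; F#→C# = 7 semitones → major triad
= F# A# C# (major)


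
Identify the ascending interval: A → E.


Letter names: A → E spans 5 letter names → a 5th
Semitones: A → E = 7 half-steps
A 5th of 7 semitones is a perfect 5th
= perfect 5th


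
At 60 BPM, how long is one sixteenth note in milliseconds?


Working:
One quarter-note beat = 60000 / BPM = 60000 / 60 ms
Sixteenth note = 1/4 × quarter note
Duration = 1/4 × 60000 / 60 = 15000 / 60
= 250.0 ms


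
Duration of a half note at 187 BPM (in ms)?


One quarter-note beat = 60000 / BPM = 60000 / 187 ms
Half note = 2 × quarter note
Duration = 2 × 60000 / 187 = 120000 / 187
= 641.7 ms


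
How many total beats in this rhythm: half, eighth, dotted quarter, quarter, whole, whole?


Let's work it out.
Beat values:
  half = 2 beats
  eighth = 0.5 beats
  dotted quarter = 1.5 beats
  quarter = 1 beat
  whole = 4 beats
  whole = 4 beats
Sum = 2 + 0.5 + 1.5 + 1 + 4 + 4
= 13 beats


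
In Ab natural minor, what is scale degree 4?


Reasoning:
Natural minor scale pattern: W-H-W-W-H-W-W (2-1-2-2-1-2-2 semitones)
Starting from Ab:
  Ab + 2 semitones → Bb
  Bb + 1 semitone → Cb
  Cb + 2 semitones → Db
  Db + 2 semitones → Eb
  Eb + 1 semitone → Fb
  Fb + 2 semitones → Gb
  Gb + 2 semitones → Ab
Scale: Ab Bb Cb Db Eb Fb Gb
Degree 4 = Db


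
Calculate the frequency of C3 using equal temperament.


f = 440 × 2^(n/12) where n = semitones from A4
C3: -21 semitones from A4
f = 440 × 2^(-21/12)
f = 130.81 Hz


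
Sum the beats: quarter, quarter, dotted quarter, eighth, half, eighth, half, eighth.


Let's work it out.
Beat values:
  quarter = 1 beat
  quarter = 1 beat
  dotted quarter = 1.5 beats
  eighth = 0.5 beats
  half = 2 beats
  eighth = 0.5 beats
  half = 2 beats
  eighth = 0.5 beats
Sum = 1 + 1 + 1.5 + 0.5 + 2 + 0.5 + 2 + 0.5
= 9 beats


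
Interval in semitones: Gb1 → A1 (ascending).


Step by step:
Absolute semitone position = octave×12 + chromatic position
Gb1: 1×12 + 6 = 18
A1: 1×12 + 9 = 21
Difference = 21 - 18 = 3
= 3 semitones


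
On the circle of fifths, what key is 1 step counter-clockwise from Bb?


Step by step:
Each counter-clockwise step moves down a perfect 5th (= up a perfect 4th)
From Bb: Bb → Eb
= Eb


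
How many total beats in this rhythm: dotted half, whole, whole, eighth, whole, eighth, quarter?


Step by step:
Beat values:
  dotted half = 3 beats
  whole = 4 beats
  whole = 4 beats
  eighth = 0.5 beats
  whole = 4 beats
  eighth = 0.5 beats
  quarter = 1 beat
Sum = 3 + 4 + 4 + 0.5 + 4 + 0.5 + 1
= 17 beats


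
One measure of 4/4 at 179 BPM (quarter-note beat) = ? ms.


Step by step:
Quarter-note beat duration = 60000 / 179 ms
Beats per measure (4/4) = 4
One measure = 4 × 60000 / 179 = 240000 / 179 ms
= 1340.8 ms


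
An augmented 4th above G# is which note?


Solution.
A 4th spans 4 letter names, so from G we land on C
An augmented 4th = 6 semitones above G#
Spell C at that pitch: C##
= C##


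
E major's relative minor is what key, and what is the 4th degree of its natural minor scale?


Reasoning:
The relative minor shares the major's key signature and starts on its 6th degree
6th degree = a major 6th above the tonic; a major 6th above E is C#
→ relative minor of E major is C# minor
C# natural minor scale: C# D# E F# G# A B
= C# minor; 4th degree = F#


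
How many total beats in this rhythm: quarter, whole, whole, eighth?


Beat values:
  quarter = 1 beat
  whole = 4 beats
  whole = 4 beats
  eighth = 0.5 beats
Sum = 1 + 4 + 4 + 0.5
= 9.5 beats


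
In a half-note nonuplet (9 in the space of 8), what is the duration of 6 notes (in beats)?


Working:
Nonuplet: 9 notes occupy the space of 8 half notes
Space = 8 × 2 = 16 beats
Each nonuplet note = 16 / 9 = 16/9 beats
6 notes = 6 × 16/9 = 32/3
= 32/3 beats


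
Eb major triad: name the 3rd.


Solution.
Major triad = root + major 3rd (4 semitones) + perfect 5th (7 semitones)
A triad on Eb stacks thirds, so the chord tones use letter names E-G-B
Root: Eb
Major 3rd above Eb: G
Perfect 5th above Eb: Bb
The 3rd = G


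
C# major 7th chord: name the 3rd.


Step by step:
Major 7th chord = root + major 3rd + perfect 5th + major 7th
Seventh chords stack in thirds, so the letter names are C-E-G-B
Root: C#
Major 3rd above C#: E#
Perfect 5th above C#: G#
Major 7th above C#: B#
The 3rd = E#


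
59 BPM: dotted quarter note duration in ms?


Reasoning:
One quarter-note beat = 60000 / BPM = 60000 / 59 ms
Dotted quarter note = 3/2 × quarter note
Duration = 3/2 × 60000 / 59 = 90000 / 59
= 1525.4 ms


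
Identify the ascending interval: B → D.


Letter names: B → D spans 3 letter names → a 3rd
Semitones: B → D = 3 half-steps
A 3rd of 3 semitones is a minor 3rd
= minor 3rd


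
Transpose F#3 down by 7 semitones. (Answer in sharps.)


F#3: chromatic position 6 in octave 3 → absolute = 3×12 + 6 = 42
Transpose down 7: 42 - 7 = 35
35 = 2×12 + 11 → B in octave 2
Result = B2


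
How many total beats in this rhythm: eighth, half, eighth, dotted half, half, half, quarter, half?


Beat values:
  eighth = 0.5 beats
  half = 2 beats
  eighth = 0.5 beats
  dotted half = 3 beats
  half = 2 beats
  half = 2 beats
  quarter = 1 beat
  half = 2 beats
Sum = 0.5 + 2 + 0.5 + 3 + 2 + 2 + 1 + 2
= 13 beats


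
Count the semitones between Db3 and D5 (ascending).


Absolute semitone position = octave×12 + chromatic position
Db3: 3×12 + 1 = 37
D5: 5×12 + 2 = 62
Difference = 62 - 37 = 25
= 25 semitones


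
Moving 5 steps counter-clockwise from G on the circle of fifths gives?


Let's work it out.
Each counter-clockwise step moves down a perfect 5th (= up a perfect 4th)
From G: G → C → F → Bb → Eb → Ab
= Ab


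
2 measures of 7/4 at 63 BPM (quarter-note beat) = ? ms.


Working:
Quarter-note beat duration = 60000 / 63 ms
Beats per measure (7/4) = 7
One measure = 7 × 60000 / 63 = 420000 / 63 ms
2 measures = 2 × 420000 / 63 = 840000 / 63
= 13333.3 ms


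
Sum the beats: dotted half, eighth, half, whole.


Solution.
Beat values:
  dotted half = 3 beats
  eighth = 0.5 beats
  half = 2 beats
  whole = 4 beats
Sum = 3 + 0.5 + 2 + 4
= 9.5 beats


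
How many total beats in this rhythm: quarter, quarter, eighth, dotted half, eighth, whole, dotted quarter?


Let's work it out.
Beat values:
  quarter = 1 beat
  quarter = 1 beat
  eighth = 0.5 beats
  dotted half = 3 beats
  eighth = 0.5 beats
  whole = 4 beats
  dotted quarter = 1.5 beats
Sum = 1 + 1 + 0.5 + 3 + 0.5 + 4 + 1.5
= 11.5 beats


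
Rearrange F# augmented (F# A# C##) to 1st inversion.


Root position: F# A# C##
1st inversion: move root up an octave
Bass note: A#
Notes (bottom to top) = A# C## F#


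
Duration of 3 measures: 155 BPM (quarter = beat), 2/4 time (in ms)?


Reasoning:
Quarter-note beat duration = 60000 / 155 ms
Beats per measure (2/4) = 2
One measure = 2 × 60000 / 155 = 120000 / 155 ms
3 measures = 3 × 120000 / 155 = 360000 / 155
= 2322.6 ms


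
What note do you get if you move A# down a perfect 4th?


perfect 4th: 4 letter names, 5 semitones
Letter: A - 3 → E
Pitch: A# - 5 semitones, spelled as an E → E#
= E#


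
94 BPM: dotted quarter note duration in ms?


Reasoning:
One quarter-note beat = 60000 / BPM = 60000 / 94 ms
Dotted quarter note = 3/2 × quarter note
Duration = 3/2 × 60000 / 94 = 90000 / 94
= 957.4 ms


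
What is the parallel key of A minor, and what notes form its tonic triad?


Reasoning:
Parallel keys share the same tonic but differ in mode
A minor → parallel is A major
Tonic triad of A major = A C# E
= A major; triad = A C# E


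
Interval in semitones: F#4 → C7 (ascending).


Absolute semitone position = octave×12 + chromatic position
F#4: 4×12 + 6 = 54
C7: 7×12 + 0 = 84
Difference = 84 - 54 = 30
= 30 semitones


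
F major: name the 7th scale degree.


Major scale pattern: W-W-H-W-W-W-H (2-2-1-2-2-2-1 semitones)
Starting from F:
  F + 2 semitones → G
  G + 2 semitones → A
  A + 1 semitone → Bb
  Bb + 2 semitones → C
  C + 2 semitones → D
  D + 2 semitones → E
  E + 1 semitone → F
Scale: F G A Bb C D E
Degree 7 = E


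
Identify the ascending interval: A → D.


Step by step:
Letter names: A → D spans 4 letter names → a 4th
Semitones: A → D = 5 half-steps
A 4th of 5 semitones is a perfect 4th
= perfect 4th


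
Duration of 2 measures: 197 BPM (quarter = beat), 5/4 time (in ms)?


Working:
Quarter-note beat duration = 60000 / 197 ms
Beats per measure (5/4) = 5
One measure = 5 × 60000 / 197 = 300000 / 197 ms
2 measures = 2 × 300000 / 197 = 600000 / 197
= 3045.7 ms


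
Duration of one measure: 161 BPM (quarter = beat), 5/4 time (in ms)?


Let's work it out.
Quarter-note beat duration = 60000 / 161 ms
Beats per measure (5/4) = 5
One measure = 5 × 60000 / 161 = 300000 / 161 ms
= 1863.4 ms


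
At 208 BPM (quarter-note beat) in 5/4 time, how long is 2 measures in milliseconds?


Let's work it out.
Quarter-note beat duration = 60000 / 208 ms
Beats per measure (5/4) = 5
One measure = 5 × 60000 / 208 = 300000 / 208 ms
2 measures = 2 × 300000 / 208 = 600000 / 208
= 2884.6 ms


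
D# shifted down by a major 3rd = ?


Solution.
major 3rd: 3 letter names, 4 semitones
Letter: D - 2 → B
Pitch: D# - 4 semitones, spelled as a B → B
= B


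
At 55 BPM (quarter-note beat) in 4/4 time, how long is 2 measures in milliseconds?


Solution.
Quarter-note beat duration = 60000 / 55 ms
Beats per measure (4/4) = 4
One measure = 4 × 60000 / 55 = 240000 / 55 ms
2 measures = 2 × 240000 / 55 = 480000 / 55
= 8727.3 ms


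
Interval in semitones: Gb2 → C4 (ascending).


Let's work it out.
Absolute semitone position = octave×12 + chromatic position
Gb2: 2×12 + 6 = 30
C4: 4×12 + 0 = 48
Difference = 48 - 30 = 18
= 18 semitones


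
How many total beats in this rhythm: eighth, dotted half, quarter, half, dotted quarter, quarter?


Let's work it out.
Beat values:
  eighth = 0.5 beats
  dotted half = 3 beats
  quarter = 1 beat
  half = 2 beats
  dotted quarter = 1.5 beats
  quarter = 1 beat
Sum = 0.5 + 3 + 1 + 2 + 1.5 + 1
= 9 beats


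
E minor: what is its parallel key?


Let's work it out.
Parallel keys share the same tonic but differ in mode
E minor → parallel is E major
= E major


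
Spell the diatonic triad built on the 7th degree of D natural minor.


Reasoning:
D natural minor scale: D E F G A Bb C
Diatonic triad on degree 7 stacks scale notes 7, 2, 4: C E G
C→E = 4 semitones; C→G = 7 semitones → major triad
= C E G (major)


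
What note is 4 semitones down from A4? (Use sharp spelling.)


A4: chromatic position 9 in octave 4 → absolute = 4×12 + 9 = 57
Transpose down 4: 57 - 4 = 53
53 = 4×12 + 5 → F in octave 4
Result = F4


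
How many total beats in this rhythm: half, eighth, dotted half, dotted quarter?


Beat values:
  half = 2 beats
  eighth = 0.5 beats
  dotted half = 3 beats
  dotted quarter = 1.5 beats
Sum = 2 + 0.5 + 3 + 1.5
= 7 beats


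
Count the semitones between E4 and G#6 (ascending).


Reasoning:
Absolute semitone position = octave×12 + chromatic position
E4: 4×12 + 4 = 52
G#6: 6×12 + 8 = 80
Difference = 80 - 52 = 28
= 28 semitones


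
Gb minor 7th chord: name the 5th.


Working:
Minor 7th chord = root + minor 3rd + perfect 5th + minor 7th
Seventh chords stack in thirds, so the letter names are G-B-D-F
Root: Gb
Minor 3rd above Gb: Bbb
Perfect 5th above Gb: Db
Minor 7th above Gb: Fb
The 5th = Db


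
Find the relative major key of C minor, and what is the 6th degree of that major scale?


Working:
The relative major shares the key signature and is a minor 3rd above the minor tonic
A minor 3rd above C is Eb
→ relative major of C minor is Eb major
Eb major scale: Eb F G Ab Bb C D
= Eb major; 6th degree = C


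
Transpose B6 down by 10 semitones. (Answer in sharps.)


Step by step:
B6: chromatic position 11 in octave 6 → absolute = 6×12 + 11 = 83
Transpose down 10: 83 - 10 = 73
73 = 6×12 + 1 → C# in octave 6
Result = C#6


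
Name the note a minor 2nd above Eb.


Step by step:
A 2nd spans 2 letter names, so from E we land on F
A minor 2nd = 1 semitone above Eb
Spell F at that pitch: Fb
= Fb


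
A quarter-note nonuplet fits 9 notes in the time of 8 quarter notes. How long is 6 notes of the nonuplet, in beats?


Reasoning:
Nonuplet: 9 notes occupy the space of 8 quarter notes
Space = 8 × 1 = 8 beats
Each nonuplet note = 8 / 9 = 8/9 beats
6 notes = 6 × 8/9 = 16/3
= 16/3 beats


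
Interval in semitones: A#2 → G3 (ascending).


Absolute semitone position = octave×12 + chromatic position
A#2: 2×12 + 10 = 34
G3: 3×12 + 7 = 43
Difference = 43 - 34 = 9
= 9 semitones


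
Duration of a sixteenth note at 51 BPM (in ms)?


Reasoning:
One quarter-note beat = 60000 / BPM = 60000 / 51 ms
Sixteenth note = 1/4 × quarter note
Duration = 1/4 × 60000 / 51 = 15000 / 51
= 294.1 ms


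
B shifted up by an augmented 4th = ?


Reasoning:
augmented 4th: 4 letter names, 6 semitones
Letter: B + 3 → E
Pitch: B + 6 semitones, spelled as an E → E#
= E#


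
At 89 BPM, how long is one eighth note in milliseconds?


Working:
One quarter-note beat = 60000 / BPM = 60000 / 89 ms
Eighth note = 1/2 × quarter note
Duration = 1/2 × 60000 / 89 = 30000 / 89
= 337.1 ms


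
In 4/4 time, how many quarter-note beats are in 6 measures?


Working:
Time signature 4/4: the bottom number 4 means the quarter note gets one count
The top number 4 means 4 quarter-note beats per measure
Total = 4 × 6 measures
= 24 quarter-note beats
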